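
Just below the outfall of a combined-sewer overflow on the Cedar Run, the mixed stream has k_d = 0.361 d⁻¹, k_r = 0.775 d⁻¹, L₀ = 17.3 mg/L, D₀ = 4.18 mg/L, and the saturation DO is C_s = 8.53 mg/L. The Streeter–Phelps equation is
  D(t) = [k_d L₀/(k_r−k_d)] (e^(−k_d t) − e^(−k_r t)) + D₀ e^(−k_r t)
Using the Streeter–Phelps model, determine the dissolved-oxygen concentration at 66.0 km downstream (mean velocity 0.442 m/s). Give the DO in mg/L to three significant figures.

DO ≈ 3.30 mg/L

Travel time t = x/v = 66.0 km / (0.442 m/s) = 66000 m / 0.442 m/s = 149300 s = 1.728 d.
k_d L₀/(k_r−k_d) = 0.361×17.3/(0.775−0.361) = 6.245/0.4140 = 15.09 mg/L.
e^(−k_d t) = e^(−0.361×1.728) = 0.5359; e^(−k_r t) = e^(−0.775×1.728) = 0.2620.
D = 15.09 × (0.5359 − 0.2620) + 4.18 × 0.2620 = 4.131 + 1.095 = 5.226 mg/L.
DO = C_s − D = 8.53 − 5.226 = 3.304 mg/L.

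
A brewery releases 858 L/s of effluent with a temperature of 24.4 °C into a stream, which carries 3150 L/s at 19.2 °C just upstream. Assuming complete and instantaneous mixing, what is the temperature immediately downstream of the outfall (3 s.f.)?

20.3 °C

Flow-weighted mixing: C = (Q_r C_r + Q_w C_w)/(Q_r + Q_w)
= (3150×19.2 + 858×24.4)/(3150 + 858) = 81420/4008 = 20.31 °C.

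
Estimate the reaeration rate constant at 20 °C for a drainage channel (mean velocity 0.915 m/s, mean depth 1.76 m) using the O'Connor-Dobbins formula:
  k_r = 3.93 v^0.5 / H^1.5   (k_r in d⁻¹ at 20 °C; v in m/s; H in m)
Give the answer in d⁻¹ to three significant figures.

k_r ≈ 1.61 d⁻¹

k_r = 3.93 × 0.915^0.5 / 1.76^1.5 = 3.93 × 0.9566 / 2.335 = 1.610 d⁻¹.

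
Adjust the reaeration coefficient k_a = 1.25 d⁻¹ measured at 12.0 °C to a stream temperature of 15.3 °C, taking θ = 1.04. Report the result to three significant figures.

k_a ≈ 1.42 d⁻¹

k_a(T₂) = k_a(T₁) · θ^(T₂−T₁) = 1.25 × 1.04^(15.3−12.0)
= 1.25 × 1.04^3.30 = 1.25 × 1.138 = 1.423 d⁻¹.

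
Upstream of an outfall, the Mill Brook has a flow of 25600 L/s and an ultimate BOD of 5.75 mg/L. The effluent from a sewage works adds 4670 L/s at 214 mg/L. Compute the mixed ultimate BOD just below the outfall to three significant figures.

37.9 mg/L

Flow-weighted mixing: C = (Q_r C_r + Q_w C_w)/(Q_r + Q_w)
= (25600×5.75 + 4670×214)/(25600 + 4670) = 1.147×10^6/30270 = 37.88 mg/L.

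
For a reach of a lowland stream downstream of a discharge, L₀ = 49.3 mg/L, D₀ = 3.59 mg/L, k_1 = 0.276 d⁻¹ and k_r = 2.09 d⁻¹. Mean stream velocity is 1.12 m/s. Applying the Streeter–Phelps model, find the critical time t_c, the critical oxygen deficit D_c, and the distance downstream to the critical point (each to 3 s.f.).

With k_r/k_1 = 7.572 and 1 − D₀(k_r−k_1)/(k_1 L₀) = 0.5214,
t_c = ln(7.572 × 0.5214) / (2.09 − 0.276) = ln(3.948) / 1.814 = 1.373/1.814 = 0.7570 d.
L(t_c) = L₀ e^(−k_1 t_c) = 49.3 × 0.8114 = 40.00 mg/L, and at the critical point k_r D_c = k_1 L, so D_c = (0.276/2.09) × 40.00 = 5.283 mg/L.
x_c = v t_c = 1.12 m/s × 0.7570 d × 86400 s/d = 73260 m ≈ 73.3 km.

t_c ≈ 0.757 d; D_c ≈ 5.28 mg/L; x_c ≈ 73.3 km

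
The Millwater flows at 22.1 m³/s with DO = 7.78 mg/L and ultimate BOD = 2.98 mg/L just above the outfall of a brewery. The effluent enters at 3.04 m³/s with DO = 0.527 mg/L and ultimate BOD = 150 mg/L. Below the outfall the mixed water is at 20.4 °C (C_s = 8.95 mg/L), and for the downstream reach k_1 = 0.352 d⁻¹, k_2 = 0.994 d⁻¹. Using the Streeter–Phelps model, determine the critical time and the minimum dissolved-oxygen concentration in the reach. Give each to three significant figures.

Mixed DO = (22.1×7.78 + 3.04×0.527)/(22.1+3.04) = 173.5/25.14 = 6.903 mg/L.
Mixed L₀ = (22.1×2.98 + 3.04×150)/(25.14) = 521.9/25.14 = 20.76 mg/L.
Initial deficit D₀ = C_s − DO₀ = 8.95 − 6.903 = 2.047 mg/L.
t_c = (1/0.6420) ln[(0.994/0.352)(1 − 2.047×0.6420/(0.352×20.76))] = 1.558 × ln(2.316) = 1.308 d.
D_c = (0.352/0.994) × 20.76 × e^(−0.352×1.308) = 0.3541 × 20.76 × 0.6310 = 4.638 mg/L.
Minimum DO = 8.95 − 4.638 = 4.312 mg/L.

t_c ≈ 1.31 d; minimum DO ≈ 4.31 mg/L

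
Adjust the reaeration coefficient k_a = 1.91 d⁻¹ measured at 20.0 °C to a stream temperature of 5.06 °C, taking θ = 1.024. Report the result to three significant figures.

k_a ≈ 1.34 d⁻¹

k_a(T₂) = k_a(T₁) · θ^(T₂−T₁) = 1.91 × 1.024^(5.06−20.0)
= 1.91 × 1.024^-14.9 = 1.91 × 0.7016 = 1.340 d⁻¹.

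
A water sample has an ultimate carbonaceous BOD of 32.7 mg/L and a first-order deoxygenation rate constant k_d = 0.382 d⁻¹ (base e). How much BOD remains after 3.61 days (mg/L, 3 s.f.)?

L_t = L₀ e^(−k_d t) = 32.7 × e^(−0.382×3.61) = 32.7 × 0.2518 = 8.235 mg/L.

L ≈ 8.23 mg/L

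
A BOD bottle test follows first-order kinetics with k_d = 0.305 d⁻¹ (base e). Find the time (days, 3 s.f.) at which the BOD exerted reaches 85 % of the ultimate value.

t ≈ 6.22 d

y/L₀ = 1 − e^(−k_d t) = 0.85 ⇒ e^(−k_d t) = 0.150
t = −ln(0.150) / 0.305 = 1.897 / 0.305 = 6.220 d.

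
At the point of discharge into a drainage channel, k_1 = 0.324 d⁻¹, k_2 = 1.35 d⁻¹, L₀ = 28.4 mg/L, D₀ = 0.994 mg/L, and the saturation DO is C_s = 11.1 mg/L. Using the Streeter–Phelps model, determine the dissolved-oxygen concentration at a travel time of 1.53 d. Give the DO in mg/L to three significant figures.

k_1 L₀/(k_2−k_1) = 0.324×28.4/(1.35−0.324) = 9.202/1.026 = 8.968 mg/L.
e^(−k_1 t) = e^(−0.324×1.530) = 0.6091; e^(−k_2 t) = e^(−1.35×1.530) = 0.1268.
D = 8.968 × (0.6091 − 0.1268) + 0.994 × 0.1268 = 4.326 + 0.1260 = 4.452 mg/L.
DO = C_s − D = 11.1 − 4.452 = 6.648 mg/L.

DO ≈ 6.65 mg/L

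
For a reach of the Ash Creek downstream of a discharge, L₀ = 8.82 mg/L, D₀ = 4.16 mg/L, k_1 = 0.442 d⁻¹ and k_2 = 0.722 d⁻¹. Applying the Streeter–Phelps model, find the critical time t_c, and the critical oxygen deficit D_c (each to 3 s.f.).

At the critical point dD/dt = 0, so k_1 L₀ e^(−k_1 t) = k_2 D. Substituting D(t) from the Streeter–Phelps equation and solving for t gives
t_c = ln[(k_2/k_1)(1 − D₀(k_2−k_1)/(k_1 L₀))] / (k_2−k_1).
Here k_2−k_1 = 0.2800 d⁻¹ and 1 − D₀(k_2−k_1)/(k_1 L₀) = 1 − 4.16×0.2800/(0.442×8.82) = 0.7012, so
t_c = ln(1.633 × 0.7012) / 0.2800 = 0.1358 / 0.2800 = 0.4849 d.
L(t_c) = L₀ e^(−k_1 t_c) = 8.82 × 0.8071 = 7.118 mg/L, and at the critical point k_2 D_c = k_1 L, so D_c = (0.442/0.722) × 7.118 = 4.358 mg/L.

t_c ≈ 0.485 d; D_c ≈ 4.36 mg/L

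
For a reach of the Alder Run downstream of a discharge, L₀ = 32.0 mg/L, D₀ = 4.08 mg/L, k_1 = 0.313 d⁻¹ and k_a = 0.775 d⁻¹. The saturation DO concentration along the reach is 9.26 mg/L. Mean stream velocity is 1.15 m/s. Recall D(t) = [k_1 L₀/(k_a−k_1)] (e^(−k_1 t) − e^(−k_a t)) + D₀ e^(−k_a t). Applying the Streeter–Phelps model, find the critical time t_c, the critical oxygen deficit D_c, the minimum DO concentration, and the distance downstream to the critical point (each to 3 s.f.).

At the critical point dD/dt = 0, so k_1 L₀ e^(−k_1 t) = k_a D. Substituting D(t) from the Streeter–Phelps equation and solving for t gives
t_c = ln[(k_a/k_1)(1 − D₀(k_a−k_1)/(k_1 L₀))] / (k_a−k_1).
Here k_a−k_1 = 0.4620 d⁻¹ and 1 − D₀(k_a−k_1)/(k_1 L₀) = 1 − 4.08×0.4620/(0.313×32.0) = 0.8118, so
t_c = ln(2.476 × 0.8118) / 0.4620 = 0.6982 / 0.4620 = 1.511 d.
L(t_c) = L₀ e^(−k_1 t_c) = 32.0 × 0.6231 = 19.94 mg/L, and at the critical point k_a D_c = k_1 L, so D_c = (0.313/0.775) × 19.94 = 8.053 mg/L.
Minimum DO = C_s − D_c = 9.26 − 8.053 = 1.207 mg/L.
x_c = v t_c = 1.15 m/s × 1.511 d × 86400 s/d = 150200 m ≈ 150 km.

t_c ≈ 1.51 d; D_c ≈ 8.05 mg/L; min DO ≈ 1.21 mg/L; x_c ≈ 150 km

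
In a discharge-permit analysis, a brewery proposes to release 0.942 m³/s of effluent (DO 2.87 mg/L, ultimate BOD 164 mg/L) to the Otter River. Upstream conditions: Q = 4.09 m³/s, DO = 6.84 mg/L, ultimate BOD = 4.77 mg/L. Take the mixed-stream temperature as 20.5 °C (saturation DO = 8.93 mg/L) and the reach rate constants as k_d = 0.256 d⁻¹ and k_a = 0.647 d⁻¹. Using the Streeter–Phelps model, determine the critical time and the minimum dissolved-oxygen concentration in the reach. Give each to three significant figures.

Mixed DO = (4.09×6.84 + 0.942×2.87)/(4.09+0.942) = 30.68/5.032 = 6.097 mg/L.
Mixed L₀ = (4.09×4.77 + 0.942×164)/(5.032) = 174.0/5.032 = 34.58 mg/L.
Initial deficit D₀ = C_s − DO₀ = 8.93 − 6.097 = 2.833 mg/L.
t_c = (1/0.3910) ln[(0.647/0.256)(1 − 2.833×0.3910/(0.256×34.58))] = 2.558 × ln(2.211) = 2.029 d.
D_c = (0.256/0.647) × 34.58 × e^(−0.256×2.029) = 0.3957 × 34.58 × 0.5948 = 8.138 mg/L.
Minimum DO = 8.93 − 8.138 = 0.7920 mg/L.

t_c ≈ 2.03 d; minimum DO ≈ 0.792 mg/L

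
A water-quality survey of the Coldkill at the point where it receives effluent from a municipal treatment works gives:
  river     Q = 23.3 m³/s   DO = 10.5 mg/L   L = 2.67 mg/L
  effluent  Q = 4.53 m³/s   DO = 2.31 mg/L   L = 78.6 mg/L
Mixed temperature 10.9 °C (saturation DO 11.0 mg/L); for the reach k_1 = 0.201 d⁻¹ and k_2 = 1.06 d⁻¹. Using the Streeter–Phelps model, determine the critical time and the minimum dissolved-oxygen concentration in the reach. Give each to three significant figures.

Mixed DO = (23.3×10.5 + 4.53×2.31)/(23.3+4.53) = 255.1/27.83 = 9.167 mg/L.
Mixed L₀ = (23.3×2.67 + 4.53×78.6)/(27.83) = 418.3/27.83 = 15.03 mg/L.
Initial deficit D₀ = C_s − DO₀ = 11.0 − 9.167 = 1.833 mg/L.
t_c = (1/0.8590) ln[(1.06/0.201)(1 − 1.833×0.8590/(0.201×15.03))] = 1.164 × ln(2.525) = 1.078 d.
D_c = (0.201/1.06) × 15.03 × e^(−0.201×1.078) = 0.1896 × 15.03 × 0.8052 = 2.295 mg/L.
Minimum DO = 11.0 − 2.295 = 8.705 mg/L.

t_c ≈ 1.08 d; minimum DO ≈ 8.71 mg/L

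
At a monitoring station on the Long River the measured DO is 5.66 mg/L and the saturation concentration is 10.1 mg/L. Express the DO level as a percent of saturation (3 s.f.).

56.0 % saturation

% saturation = C/C_s × 100 = 5.66/10.1 × 100 = 56.0 %.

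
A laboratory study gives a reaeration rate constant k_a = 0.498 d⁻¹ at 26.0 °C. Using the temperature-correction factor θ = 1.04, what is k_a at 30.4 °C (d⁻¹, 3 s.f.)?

k_a(T₂) = k_a(T₁) · θ^(T₂−T₁) = 0.498 × 1.04^(30.4−26.0)
= 0.498 × 1.04^4.40 = 0.498 × 1.188 = 0.5918 d⁻¹.

k_a ≈ 0.592 d⁻¹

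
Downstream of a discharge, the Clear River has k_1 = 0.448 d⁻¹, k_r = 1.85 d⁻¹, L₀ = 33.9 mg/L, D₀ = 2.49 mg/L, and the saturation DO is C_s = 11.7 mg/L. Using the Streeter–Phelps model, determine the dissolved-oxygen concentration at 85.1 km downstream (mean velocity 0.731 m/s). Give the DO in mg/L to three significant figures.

Travel time t = x/v = 85.1 km / (0.731 m/s) = 85100 m / 0.731 m/s = 116400 s = 1.347 d.
k_1 L₀/(k_r−k_1) = 0.448×33.9/(1.85−0.448) = 15.19/1.402 = 10.83 mg/L.
e^(−k_1 t) = e^(−0.448×1.347) = 0.5468; e^(−k_r t) = e^(−1.85×1.347) = 0.08269.
D = 10.83 × (0.5468 − 0.08269) + 2.49 × 0.08269 = 5.028 + 0.2059 = 5.234 mg/L.
DO = C_s − D = 11.7 − 5.234 = 6.466 mg/L.

DO ≈ 6.47 mg/L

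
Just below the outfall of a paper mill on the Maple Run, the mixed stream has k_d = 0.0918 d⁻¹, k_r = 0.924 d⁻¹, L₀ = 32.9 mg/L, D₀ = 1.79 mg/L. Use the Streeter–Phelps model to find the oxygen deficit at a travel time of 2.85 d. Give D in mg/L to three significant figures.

k_d L₀/(k_r−k_d) = 0.0918×32.9/(0.924−0.0918) = 3.020/0.8322 = 3.629 mg/L.
e^(−k_d t) = e^(−0.0918×2.850) = 0.7698; e^(−k_r t) = e^(−0.924×2.850) = 0.07183.
D = 3.629 × (0.7698 − 0.07183) + 1.79 × 0.07183 = 2.533 + 0.1286 = 2.662 mg/L.

D ≈ 2.66 mg/L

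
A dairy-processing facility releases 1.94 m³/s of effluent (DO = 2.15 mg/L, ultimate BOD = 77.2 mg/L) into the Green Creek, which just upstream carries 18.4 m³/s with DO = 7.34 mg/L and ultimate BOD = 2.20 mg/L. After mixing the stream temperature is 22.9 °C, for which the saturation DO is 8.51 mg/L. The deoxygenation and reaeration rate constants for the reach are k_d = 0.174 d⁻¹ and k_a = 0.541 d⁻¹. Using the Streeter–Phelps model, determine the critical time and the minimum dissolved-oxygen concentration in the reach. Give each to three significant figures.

t_c ≈ 1.81 d; minimum DO ≈ 6.31 mg/L

Mixed DO = (18.4×7.34 + 1.94×2.15)/(18.4+1.94) = 139.2/20.34 = 6.845 mg/L.
Mixed L₀ = (18.4×2.20 + 1.94×77.2)/(20.34) = 190.2/20.34 = 9.353 mg/L.
Initial deficit D₀ = C_s − DO₀ = 8.51 − 6.845 = 1.665 mg/L.
t_c = (1/0.3670) ln[(0.541/0.174)(1 − 1.665×0.3670/(0.174×9.353))] = 2.725 × ln(1.942) = 1.808 d.
D_c = (0.174/0.541) × 9.353 × e^(−0.174×1.808) = 0.3216 × 9.353 × 0.7301 = 2.196 mg/L.
Minimum DO = 8.51 − 2.196 = 6.314 mg/L.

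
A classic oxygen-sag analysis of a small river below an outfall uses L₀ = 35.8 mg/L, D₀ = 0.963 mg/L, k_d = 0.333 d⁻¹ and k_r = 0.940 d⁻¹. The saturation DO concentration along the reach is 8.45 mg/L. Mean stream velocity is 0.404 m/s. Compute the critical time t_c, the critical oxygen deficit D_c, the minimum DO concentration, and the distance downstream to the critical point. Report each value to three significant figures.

t_c ≈ 1.63 d; D_c ≈ 7.38 mg/L; min DO ≈ 1.07 mg/L; x_c ≈ 56.8 km

t_c = [1/(k_r−k_d)] ln[(k_r/k_d)(1 − D₀(k_r−k_d)/(k_d L₀))]
= [1/(0.940−0.333)] ln[(0.940/0.333)(1 − 0.963×0.6070/(0.333×35.8))]
= (1/0.6070) ln[2.823 × 0.9510] = 1.647 × ln(2.684) = 1.647 × 0.9875 = 1.627 d.
L(t_c) = L₀ e^(−k_d t_c) = 35.8 × 0.5817 = 20.83 mg/L, and at the critical point k_r D_c = k_d L, so D_c = (0.333/0.940) × 20.83 = 7.378 mg/L.
Minimum DO = C_s − D_c = 8.45 − 7.378 = 1.072 mg/L.
x_c = v t_c = 0.404 m/s × 1.627 d × 86400 s/d = 56780 m ≈ 56.8 km.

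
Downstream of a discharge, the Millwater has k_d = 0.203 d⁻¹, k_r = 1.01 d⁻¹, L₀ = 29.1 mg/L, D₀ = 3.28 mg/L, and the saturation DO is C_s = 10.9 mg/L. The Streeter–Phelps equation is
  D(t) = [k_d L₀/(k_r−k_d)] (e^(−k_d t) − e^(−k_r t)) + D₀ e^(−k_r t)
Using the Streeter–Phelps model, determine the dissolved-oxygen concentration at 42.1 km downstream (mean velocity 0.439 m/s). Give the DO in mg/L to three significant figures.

DO ≈ 6.37 mg/L

Travel time t = x/v = 42.1 km / (0.439 m/s) = 42100 m / 0.439 m/s = 95900 s = 1.110 d.
k_d L₀/(k_r−k_d) = 0.203×29.1/(1.01−0.203) = 5.907/0.8070 = 7.320 mg/L.
e^(−k_d t) = e^(−0.203×1.110) = 0.7983; e^(−k_r t) = e^(−1.01×1.110) = 0.3259.
D = 7.320 × (0.7983 − 0.3259) + 3.28 × 0.3259 = 3.457 + 1.069 = 4.527 mg/L.
DO = C_s − D = 10.9 − 4.527 = 6.373 mg/L.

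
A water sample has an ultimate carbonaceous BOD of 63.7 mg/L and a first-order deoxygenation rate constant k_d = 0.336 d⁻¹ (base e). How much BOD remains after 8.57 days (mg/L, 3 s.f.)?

L ≈ 3.58 mg/L

L_t = L₀ e^(−k_d t) = 63.7 × e^(−0.336×8.57) = 63.7 × 0.05616 = 3.578 mg/L.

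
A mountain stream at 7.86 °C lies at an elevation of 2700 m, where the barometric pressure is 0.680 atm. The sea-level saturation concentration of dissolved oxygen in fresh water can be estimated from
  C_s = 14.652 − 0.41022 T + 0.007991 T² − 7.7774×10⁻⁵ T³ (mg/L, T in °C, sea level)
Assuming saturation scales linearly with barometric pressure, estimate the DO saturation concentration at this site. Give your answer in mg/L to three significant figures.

C_s ≈ 8.08 mg/L

At sea level: C_s = 14.652 − 0.41022×7.86 + 0.007991×7.86² − 7.7774×10⁻⁵×7.86³ = 11.88 mg/L.
Pressure correction: C_s' = 11.88 × 0.680 = 8.081 mg/L.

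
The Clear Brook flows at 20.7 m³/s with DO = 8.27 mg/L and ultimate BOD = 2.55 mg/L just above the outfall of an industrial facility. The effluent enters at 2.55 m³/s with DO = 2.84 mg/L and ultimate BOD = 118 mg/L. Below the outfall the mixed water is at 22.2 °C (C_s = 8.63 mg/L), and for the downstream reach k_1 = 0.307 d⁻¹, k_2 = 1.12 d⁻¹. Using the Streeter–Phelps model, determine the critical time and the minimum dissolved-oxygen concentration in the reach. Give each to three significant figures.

t_c ≈ 1.37 d; minimum DO ≈ 5.89 mg/L

Mixed DO = (20.7×8.27 + 2.55×2.84)/(20.7+2.55) = 178.4/23.25 = 7.674 mg/L.
Mixed L₀ = (20.7×2.55 + 2.55×118)/(23.25) = 353.7/23.25 = 15.21 mg/L.
Initial deficit D₀ = C_s − DO₀ = 8.63 − 7.674 = 0.9555 mg/L.
t_c = (1/0.8130) ln[(1.12/0.307)(1 − 0.9555×0.8130/(0.307×15.21))] = 1.230 × ln(3.041) = 1.368 d.
D_c = (0.307/1.12) × 15.21 × e^(−0.307×1.368) = 0.2741 × 15.21 × 0.6570 = 2.740 mg/L.
Minimum DO = 8.63 − 2.740 = 5.890 mg/L.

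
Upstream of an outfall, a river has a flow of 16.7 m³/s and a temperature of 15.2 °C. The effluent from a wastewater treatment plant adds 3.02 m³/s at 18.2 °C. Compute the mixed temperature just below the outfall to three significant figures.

15.7 °C

Flow-weighted mixing: C = (Q_r C_r + Q_w C_w)/(Q_r + Q_w)
= (16.7×15.2 + 3.02×18.2)/(16.7 + 3.02) = 308.8/19.72 = 15.66 °C.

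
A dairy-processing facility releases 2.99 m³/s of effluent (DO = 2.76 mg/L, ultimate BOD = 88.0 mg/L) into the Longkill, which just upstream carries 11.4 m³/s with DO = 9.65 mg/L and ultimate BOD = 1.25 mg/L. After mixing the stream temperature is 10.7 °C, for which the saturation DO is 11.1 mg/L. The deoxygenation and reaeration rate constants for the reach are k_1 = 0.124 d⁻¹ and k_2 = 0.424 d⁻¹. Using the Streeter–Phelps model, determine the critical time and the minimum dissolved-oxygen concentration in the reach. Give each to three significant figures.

Mixed DO = (11.4×9.65 + 2.99×2.76)/(11.4+2.99) = 118.3/14.39 = 8.218 mg/L.
Mixed L₀ = (11.4×1.25 + 2.99×88.0)/(14.39) = 277.4/14.39 = 19.28 mg/L.
Initial deficit D₀ = C_s − DO₀ = 11.1 − 8.218 = 2.882 mg/L.
t_c = (1/0.3000) ln[(0.424/0.124)(1 − 2.882×0.3000/(0.124×19.28))] = 3.333 × ln(2.183) = 2.602 d.
D_c = (0.124/0.424) × 19.28 × e^(−0.124×2.602) = 0.2925 × 19.28 × 0.7243 = 4.083 mg/L.
Minimum DO = 11.1 − 4.083 = 7.017 mg/L.

t_c ≈ 2.60 d; minimum DO ≈ 7.02 mg/L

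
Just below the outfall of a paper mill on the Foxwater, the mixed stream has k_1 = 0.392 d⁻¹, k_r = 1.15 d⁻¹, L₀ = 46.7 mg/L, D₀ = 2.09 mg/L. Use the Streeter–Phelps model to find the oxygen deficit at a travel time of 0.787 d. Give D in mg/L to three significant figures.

k_1 L₀/(k_r−k_1) = 0.392×46.7/(1.15−0.392) = 18.31/0.7580 = 24.15 mg/L.
e^(−k_1 t) = e^(−0.392×0.7870) = 0.7345; e^(−k_r t) = e^(−1.15×0.7870) = 0.4045.
D = 24.15 × (0.7345 − 0.4045) + 2.09 × 0.4045 = 7.970 + 0.8455 = 8.816 mg/L.

D ≈ 8.82 mg/L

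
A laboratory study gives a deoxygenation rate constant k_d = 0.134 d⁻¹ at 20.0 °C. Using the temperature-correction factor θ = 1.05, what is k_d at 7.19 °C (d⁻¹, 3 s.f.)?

k_d(T₂) = k_d(T₁) · θ^(T₂−T₁) = 0.134 × 1.05^(7.19−20.0)
= 0.134 × 1.05^-12.8 = 0.134 × 0.5353 = 0.07172 d⁻¹.

k_d ≈ 0.0717 d⁻¹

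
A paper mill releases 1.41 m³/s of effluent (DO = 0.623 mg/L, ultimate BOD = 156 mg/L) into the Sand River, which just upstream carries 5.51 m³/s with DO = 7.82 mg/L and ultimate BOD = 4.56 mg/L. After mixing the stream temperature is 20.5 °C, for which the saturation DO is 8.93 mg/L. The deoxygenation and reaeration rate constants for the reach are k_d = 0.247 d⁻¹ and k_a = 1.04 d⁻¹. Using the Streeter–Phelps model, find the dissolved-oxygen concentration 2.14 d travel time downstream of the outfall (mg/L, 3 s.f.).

DO ≈ 3.34 mg/L

Mixed DO = (5.51×7.82 + 1.41×0.623)/(5.51+1.41) = 43.97/6.920 = 6.354 mg/L.
Mixed L₀ = (5.51×4.56 + 1.41×156)/(6.920) = 245.1/6.920 = 35.42 mg/L.
Initial deficit D₀ = C_s − DO₀ = 8.93 − 6.354 = 2.576 mg/L.
D(2.14) = [0.247×35.42/(1.04−0.247)](e^(−0.247×2.14) − e^(−1.04×2.14)) + 2.576 e^(−1.04×2.14)
= 11.03 × (0.5894 − 0.1080) + 2.576 × 0.1080 = 5.589 mg/L.
DO = 8.93 − 5.589 = 3.341 mg/L.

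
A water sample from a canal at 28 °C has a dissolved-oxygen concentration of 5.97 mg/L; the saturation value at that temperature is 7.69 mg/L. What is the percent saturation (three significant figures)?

% saturation = C/C_s × 100 = 5.97/7.69 × 100 = 77.6 %.

77.6 % saturation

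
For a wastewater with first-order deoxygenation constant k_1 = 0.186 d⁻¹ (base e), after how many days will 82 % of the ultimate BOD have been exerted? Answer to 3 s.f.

y/L₀ = 1 − e^(−k_1 t) = 0.82 ⇒ e^(−k_1 t) = 0.180
t = −ln(0.180) / 0.186 = 1.715 / 0.186 = 9.219 d.

t ≈ 9.22 d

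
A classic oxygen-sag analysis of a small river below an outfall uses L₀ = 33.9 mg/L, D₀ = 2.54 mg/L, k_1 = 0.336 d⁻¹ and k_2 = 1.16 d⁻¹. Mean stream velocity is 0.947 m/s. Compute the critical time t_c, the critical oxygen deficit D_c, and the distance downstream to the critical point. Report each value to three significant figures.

t_c ≈ 1.26 d; D_c ≈ 6.44 mg/L; x_c ≈ 103 km

With k_2/k_1 = 3.452 and 1 − D₀(k_2−k_1)/(k_1 L₀) = 0.8163,
t_c = ln(3.452 × 0.8163) / (1.16 − 0.336) = ln(2.818) / 0.8240 = 1.036/0.8240 = 1.257 d.
L(t_c) = L₀ e^(−k_1 t_c) = 33.9 × 0.6554 = 22.22 mg/L, and at the critical point k_2 D_c = k_1 L, so D_c = (0.336/1.16) × 22.22 = 6.436 mg/L.
x_c = v t_c = 0.947 m/s × 1.257 d × 86400 s/d = 102900 m ≈ 103 km.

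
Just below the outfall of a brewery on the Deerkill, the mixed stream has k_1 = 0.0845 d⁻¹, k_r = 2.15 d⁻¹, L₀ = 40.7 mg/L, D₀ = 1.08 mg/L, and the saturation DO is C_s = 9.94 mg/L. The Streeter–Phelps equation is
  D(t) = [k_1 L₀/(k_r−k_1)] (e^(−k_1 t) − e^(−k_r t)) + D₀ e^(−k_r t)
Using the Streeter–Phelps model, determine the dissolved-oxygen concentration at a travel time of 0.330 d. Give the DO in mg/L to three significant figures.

k_1 L₀/(k_r−k_1) = 0.0845×40.7/(2.15−0.0845) = 3.439/2.066 = 1.665 mg/L.
e^(−k_1 t) = e^(−0.0845×0.3300) = 0.9725; e^(−k_r t) = e^(−2.15×0.3300) = 0.4919.
D = 1.665 × (0.9725 − 0.4919) + 1.08 × 0.4919 = 0.8002 + 0.5312 = 1.331 mg/L.
DO = C_s − D = 9.94 − 1.331 = 8.609 mg/L.

DO ≈ 8.61 mg/L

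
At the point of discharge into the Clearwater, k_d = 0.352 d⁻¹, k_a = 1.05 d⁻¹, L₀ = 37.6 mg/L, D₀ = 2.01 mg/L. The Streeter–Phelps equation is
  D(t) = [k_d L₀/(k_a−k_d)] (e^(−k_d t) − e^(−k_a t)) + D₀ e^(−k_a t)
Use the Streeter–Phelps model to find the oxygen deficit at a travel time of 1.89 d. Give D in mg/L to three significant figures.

D ≈ 7.42 mg/L

k_d L₀/(k_a−k_d) = 0.352×37.6/(1.05−0.352) = 13.24/0.6980 = 18.96 mg/L.
e^(−k_d t) = e^(−0.352×1.890) = 0.5141; e^(−k_a t) = e^(−1.05×1.890) = 0.1374.
D = 18.96 × (0.5141 − 0.1374) + 2.01 × 0.1374 = 7.142 + 0.2763 = 7.419 mg/L.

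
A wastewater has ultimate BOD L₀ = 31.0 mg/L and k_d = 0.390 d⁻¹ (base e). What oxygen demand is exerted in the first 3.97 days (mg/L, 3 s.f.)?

y ≈ 24.4 mg/L

y_t = L₀(1 − e^(−k_d t)) = 31.0 × (1 − e^(−0.390×3.97))
= 31.0 × (1 − 0.2126) = 31.0 × 0.7874 = 24.41 mg/L.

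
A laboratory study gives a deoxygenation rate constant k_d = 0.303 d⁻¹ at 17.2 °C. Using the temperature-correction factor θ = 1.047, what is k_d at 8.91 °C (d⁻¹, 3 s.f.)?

k_d ≈ 0.207 d⁻¹

k_d(T₂) = k_d(T₁) · θ^(T₂−T₁) = 0.303 × 1.047^(8.91−17.2)
= 0.303 × 1.047^-8.29 = 0.303 × 0.6833 = 0.2071 d⁻¹.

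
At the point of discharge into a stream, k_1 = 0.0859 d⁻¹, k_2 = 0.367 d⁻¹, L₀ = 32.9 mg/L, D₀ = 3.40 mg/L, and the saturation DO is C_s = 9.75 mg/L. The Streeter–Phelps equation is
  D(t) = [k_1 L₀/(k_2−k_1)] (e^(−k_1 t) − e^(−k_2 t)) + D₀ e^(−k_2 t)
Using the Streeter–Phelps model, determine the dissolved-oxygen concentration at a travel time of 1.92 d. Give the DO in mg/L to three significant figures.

DO ≈ 4.51 mg/L

k_1 L₀/(k_2−k_1) = 0.0859×32.9/(0.367−0.0859) = 2.826/0.2811 = 10.05 mg/L.
e^(−k_1 t) = e^(−0.0859×1.920) = 0.8480; e^(−k_2 t) = e^(−0.367×1.920) = 0.4943.
D = 10.05 × (0.8480 − 0.4943) + 3.40 × 0.4943 = 3.556 + 1.681 = 5.236 mg/L.
DO = C_s − D = 9.75 − 5.236 = 4.514 mg/L.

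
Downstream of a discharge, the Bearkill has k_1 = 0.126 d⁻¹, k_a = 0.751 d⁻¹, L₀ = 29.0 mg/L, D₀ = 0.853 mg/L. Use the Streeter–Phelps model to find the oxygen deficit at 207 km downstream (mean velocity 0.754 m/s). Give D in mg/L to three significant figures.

D ≈ 3.46 mg/L

Travel time t = x/v = 207 km / (0.754 m/s) = 207000 m / 0.754 m/s = 274500 s = 3.177 d.
k_1 L₀/(k_a−k_1) = 0.126×29.0/(0.751−0.126) = 3.654/0.6250 = 5.846 mg/L.
e^(−k_1 t) = e^(−0.126×3.177) = 0.6701; e^(−k_a t) = e^(−0.751×3.177) = 0.09197.
D = 5.846 × (0.6701 − 0.09197) + 0.853 × 0.09197 = 3.380 + 0.07845 = 3.458 mg/L.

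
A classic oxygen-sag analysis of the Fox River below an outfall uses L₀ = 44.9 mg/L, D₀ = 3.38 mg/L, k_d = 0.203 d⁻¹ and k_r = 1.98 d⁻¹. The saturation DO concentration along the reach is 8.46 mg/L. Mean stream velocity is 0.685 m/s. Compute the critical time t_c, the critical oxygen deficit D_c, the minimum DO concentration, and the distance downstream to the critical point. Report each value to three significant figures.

t_c ≈ 0.676 d; D_c ≈ 4.01 mg/L; min DO ≈ 4.45 mg/L; x_c ≈ 40.0 km

With k_r/k_d = 9.754 and 1 − D₀(k_r−k_d)/(k_d L₀) = 0.3410,
t_c = ln(9.754 × 0.3410) / (1.98 − 0.203) = ln(3.326) / 1.777 = 1.202/1.777 = 0.6764 d.
D_c = (k_d/k_r) L₀ e^(−k_d t_c) = (0.203/1.98) × 44.9 × e^(−0.203×0.6764) = 0.1025 × 44.9 × 0.8717 = 4.013 mg/L.
Minimum DO = C_s − D_c = 8.46 − 4.013 = 4.447 mg/L.
x_c = v t_c = 0.685 m/s × 0.6764 d × 86400 s/d = 40030 m ≈ 40.0 km.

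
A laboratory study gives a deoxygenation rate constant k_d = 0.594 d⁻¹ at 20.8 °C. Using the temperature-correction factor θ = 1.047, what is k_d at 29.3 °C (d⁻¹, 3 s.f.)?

k_d ≈ 0.878 d⁻¹

k_d(T₂) = k_d(T₁) · θ^(T₂−T₁) = 0.594 × 1.047^(29.3−20.8)
= 0.594 × 1.047^8.50 = 0.594 × 1.478 = 0.8777 d⁻¹.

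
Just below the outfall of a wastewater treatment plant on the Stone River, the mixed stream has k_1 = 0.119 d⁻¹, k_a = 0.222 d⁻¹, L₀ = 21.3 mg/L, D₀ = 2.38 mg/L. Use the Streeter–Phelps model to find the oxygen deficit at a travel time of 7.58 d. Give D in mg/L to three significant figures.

D ≈ 5.85 mg/L

k_1 L₀/(k_a−k_1) = 0.119×21.3/(0.222−0.119) = 2.535/0.1030 = 24.61 mg/L.
e^(−k_1 t) = e^(−0.119×7.580) = 0.4057; e^(−k_a t) = e^(−0.222×7.580) = 0.1859.
D = 24.61 × (0.4057 − 0.1859) + 2.38 × 0.1859 = 5.411 + 0.4423 = 5.854 mg/L.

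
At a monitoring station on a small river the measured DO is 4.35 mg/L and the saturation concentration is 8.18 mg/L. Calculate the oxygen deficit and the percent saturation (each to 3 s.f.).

D ≈ 3.83 mg/L; 53.2 % saturation

D = C_s − C = 8.18 − 4.35 = 3.83 mg/L.
% saturation = 4.35/8.18 × 100 = 53.2 %.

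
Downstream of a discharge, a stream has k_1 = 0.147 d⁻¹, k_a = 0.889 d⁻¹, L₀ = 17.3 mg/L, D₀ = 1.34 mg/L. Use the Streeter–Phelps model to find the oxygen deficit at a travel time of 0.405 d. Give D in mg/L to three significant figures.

k_1 L₀/(k_a−k_1) = 0.147×17.3/(0.889−0.147) = 2.543/0.7420 = 3.427 mg/L.
e^(−k_1 t) = e^(−0.147×0.4050) = 0.9422; e^(−k_a t) = e^(−0.889×0.4050) = 0.6976.
D = 3.427 × (0.9422 − 0.6976) + 1.34 × 0.6976 = 0.8382 + 0.9348 = 1.773 mg/L.

D ≈ 1.77 mg/L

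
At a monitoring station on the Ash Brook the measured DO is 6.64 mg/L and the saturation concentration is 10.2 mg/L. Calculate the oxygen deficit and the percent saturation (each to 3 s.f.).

D = C_s − C = 10.2 − 6.64 = 3.56 mg/L.
% saturation = 6.64/10.2 × 100 = 65.1 %.

D ≈ 3.56 mg/L; 65.1 % saturation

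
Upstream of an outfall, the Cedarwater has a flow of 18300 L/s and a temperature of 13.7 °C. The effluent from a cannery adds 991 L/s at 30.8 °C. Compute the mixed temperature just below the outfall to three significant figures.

Flow-weighted mixing: C = (Q_r C_r + Q_w C_w)/(Q_r + Q_w)
= (18300×13.7 + 991×30.8)/(18300 + 991) = 281200/19290 = 14.58 °C.

14.6 °C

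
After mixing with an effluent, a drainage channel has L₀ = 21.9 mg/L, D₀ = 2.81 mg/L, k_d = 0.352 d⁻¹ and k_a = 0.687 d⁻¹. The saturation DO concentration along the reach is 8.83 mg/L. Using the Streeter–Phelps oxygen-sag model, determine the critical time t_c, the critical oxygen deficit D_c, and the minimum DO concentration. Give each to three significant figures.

At the critical point dD/dt = 0, so k_d L₀ e^(−k_d t) = k_a D. Substituting D(t) from the Streeter–Phelps equation and solving for t gives
t_c = ln[(k_a/k_d)(1 − D₀(k_a−k_d)/(k_d L₀))] / (k_a−k_d).
Here k_a−k_d = 0.3350 d⁻¹ and 1 − D₀(k_a−k_d)/(k_d L₀) = 1 − 2.81×0.3350/(0.352×21.9) = 0.8779, so
t_c = ln(1.952 × 0.8779) / 0.3350 = 0.5385 / 0.3350 = 1.607 d.
L(t_c) = L₀ e^(−k_d t_c) = 21.9 × 0.5679 = 12.44 mg/L, and at the critical point k_a D_c = k_d L, so D_c = (0.352/0.687) × 12.44 = 6.373 mg/L.
Minimum DO = C_s − D_c = 8.83 − 6.373 = 2.457 mg/L.

t_c ≈ 1.61 d; D_c ≈ 6.37 mg/L; min DO ≈ 2.46 mg/L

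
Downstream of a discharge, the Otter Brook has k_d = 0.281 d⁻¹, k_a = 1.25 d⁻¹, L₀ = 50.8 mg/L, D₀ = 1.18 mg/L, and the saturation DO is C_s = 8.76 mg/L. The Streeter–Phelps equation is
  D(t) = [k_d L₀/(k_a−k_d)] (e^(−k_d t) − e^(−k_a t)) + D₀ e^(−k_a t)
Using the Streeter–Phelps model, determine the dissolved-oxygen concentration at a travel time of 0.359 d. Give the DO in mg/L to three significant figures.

DO ≈ 4.09 mg/L

k_d L₀/(k_a−k_d) = 0.281×50.8/(1.25−0.281) = 14.27/0.9690 = 14.73 mg/L.
e^(−k_d t) = e^(−0.281×0.3590) = 0.9040; e^(−k_a t) = e^(−1.25×0.3590) = 0.6384.
D = 14.73 × (0.9040 − 0.6384) + 1.18 × 0.6384 = 3.913 + 0.7533 = 4.666 mg/L.
DO = C_s − D = 8.76 − 4.666 = 4.094 mg/L.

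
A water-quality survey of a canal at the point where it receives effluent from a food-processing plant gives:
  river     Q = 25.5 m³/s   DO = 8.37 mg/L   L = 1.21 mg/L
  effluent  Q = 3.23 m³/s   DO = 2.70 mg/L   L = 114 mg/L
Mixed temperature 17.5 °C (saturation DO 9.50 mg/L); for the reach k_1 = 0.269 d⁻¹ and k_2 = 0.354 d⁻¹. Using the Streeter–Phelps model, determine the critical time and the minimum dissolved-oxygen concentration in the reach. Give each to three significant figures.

Mixed DO = (25.5×8.37 + 3.23×2.70)/(25.5+3.23) = 222.2/28.73 = 7.733 mg/L.
Mixed L₀ = (25.5×1.21 + 3.23×114)/(28.73) = 399.1/28.73 = 13.89 mg/L.
Initial deficit D₀ = C_s − DO₀ = 9.50 − 7.733 = 1.767 mg/L.
t_c = (1/0.08500) ln[(0.354/0.269)(1 − 1.767×0.08500/(0.269×13.89))] = 11.76 × ln(1.263) = 2.748 d.
D_c = (0.269/0.354) × 13.89 × e^(−0.269×2.748) = 0.7599 × 13.89 × 0.4775 = 5.041 mg/L.
Minimum DO = 9.50 − 5.041 = 4.459 mg/L.

t_c ≈ 2.75 d; minimum DO ≈ 4.46 mg/L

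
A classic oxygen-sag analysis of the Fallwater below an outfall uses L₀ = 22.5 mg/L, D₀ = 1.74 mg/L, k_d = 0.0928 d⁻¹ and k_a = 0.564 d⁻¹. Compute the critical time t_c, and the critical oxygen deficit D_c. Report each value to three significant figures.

t_c ≈ 2.77 d; D_c ≈ 2.86 mg/L

With k_a/k_d = 6.078 and 1 − D₀(k_a−k_d)/(k_d L₀) = 0.6073,
t_c = ln(6.078 × 0.6073) / (0.564 − 0.0928) = ln(3.691) / 0.4712 = 1.306/0.4712 = 2.771 d.
D_c = (k_d/k_a) L₀ e^(−k_d t_c) = (0.0928/0.564) × 22.5 × e^(−0.0928×2.771) = 0.1645 × 22.5 × 0.7732 = 2.863 mg/L.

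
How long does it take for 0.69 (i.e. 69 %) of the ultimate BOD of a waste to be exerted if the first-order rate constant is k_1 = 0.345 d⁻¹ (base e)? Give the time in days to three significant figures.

y/L₀ = 1 − e^(−k_1 t) = 0.69 ⇒ e^(−k_1 t) = 0.310
t = −ln(0.310) / 0.345 = 1.171 / 0.345 = 3.395 d.

t ≈ 3.39 d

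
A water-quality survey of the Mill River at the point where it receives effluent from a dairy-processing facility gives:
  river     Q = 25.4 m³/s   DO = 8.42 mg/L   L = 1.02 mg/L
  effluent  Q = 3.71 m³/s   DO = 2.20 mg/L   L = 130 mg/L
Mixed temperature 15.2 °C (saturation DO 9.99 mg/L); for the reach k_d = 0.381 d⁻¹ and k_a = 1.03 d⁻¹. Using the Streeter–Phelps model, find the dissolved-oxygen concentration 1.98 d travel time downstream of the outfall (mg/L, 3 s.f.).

DO ≈ 6.20 mg/L

Mixed DO = (25.4×8.42 + 3.71×2.20)/(25.4+3.71) = 222.0/29.11 = 7.627 mg/L.
Mixed L₀ = (25.4×1.02 + 3.71×130)/(29.11) = 508.2/29.11 = 17.46 mg/L.
Initial deficit D₀ = C_s − DO₀ = 9.99 − 7.627 = 2.363 mg/L.
D(1.98) = [0.381×17.46/(1.03−0.381)](e^(−0.381×1.98) − e^(−1.03×1.98)) + 2.363 e^(−1.03×1.98)
= 10.25 × (0.4703 − 0.1301) + 2.363 × 0.1301 = 3.794 mg/L.
DO = 9.99 − 3.794 = 6.196 mg/L.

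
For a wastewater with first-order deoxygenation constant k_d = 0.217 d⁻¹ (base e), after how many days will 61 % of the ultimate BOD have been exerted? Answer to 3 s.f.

t ≈ 4.34 d

y/L₀ = 1 − e^(−k_d t) = 0.61 ⇒ e^(−k_d t) = 0.390
t = −ln(0.390) / 0.217 = 0.9416 / 0.217 = 4.339 d.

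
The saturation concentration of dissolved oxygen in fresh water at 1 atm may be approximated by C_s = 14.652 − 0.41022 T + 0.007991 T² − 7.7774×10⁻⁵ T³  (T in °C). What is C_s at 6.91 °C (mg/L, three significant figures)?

C_s = 14.652 − 0.41022×6.91 + 0.007991×6.91² − 7.7774×10⁻⁵×6.91³ = 12.17 mg/L.

C_s ≈ 12.2 mg/L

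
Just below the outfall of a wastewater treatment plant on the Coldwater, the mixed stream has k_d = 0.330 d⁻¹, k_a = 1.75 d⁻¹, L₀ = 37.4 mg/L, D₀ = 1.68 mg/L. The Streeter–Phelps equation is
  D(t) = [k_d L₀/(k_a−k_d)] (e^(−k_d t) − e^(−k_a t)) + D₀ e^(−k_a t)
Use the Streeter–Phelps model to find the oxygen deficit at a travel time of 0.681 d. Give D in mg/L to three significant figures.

k_d L₀/(k_a−k_d) = 0.330×37.4/(1.75−0.330) = 12.34/1.420 = 8.692 mg/L.
e^(−k_d t) = e^(−0.330×0.6810) = 0.7987; e^(−k_a t) = e^(−1.75×0.6810) = 0.3037.
D = 8.692 × (0.7987 − 0.3037) + 1.68 × 0.3037 = 4.303 + 0.5102 = 4.813 mg/L.

D ≈ 4.81 mg/L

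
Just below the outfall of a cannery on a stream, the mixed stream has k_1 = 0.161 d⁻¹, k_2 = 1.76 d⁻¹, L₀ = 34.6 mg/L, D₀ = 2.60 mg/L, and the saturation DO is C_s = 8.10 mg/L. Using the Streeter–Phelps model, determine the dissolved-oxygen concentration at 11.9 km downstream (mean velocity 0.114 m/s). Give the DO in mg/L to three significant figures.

Travel time t = x/v = 11.9 km / (0.114 m/s) = 11900 m / 0.114 m/s = 104400 s = 1.208 d.
k_1 L₀/(k_2−k_1) = 0.161×34.6/(1.76−0.161) = 5.571/1.599 = 3.484 mg/L.
e^(−k_1 t) = e^(−0.161×1.208) = 0.8232; e^(−k_2 t) = e^(−1.76×1.208) = 0.1193.
D = 3.484 × (0.8232 − 0.1193) + 2.60 × 0.1193 = 2.452 + 0.3101 = 2.763 mg/L.
DO = C_s − D = 8.10 − 2.763 = 5.337 mg/L.

DO ≈ 5.34 mg/L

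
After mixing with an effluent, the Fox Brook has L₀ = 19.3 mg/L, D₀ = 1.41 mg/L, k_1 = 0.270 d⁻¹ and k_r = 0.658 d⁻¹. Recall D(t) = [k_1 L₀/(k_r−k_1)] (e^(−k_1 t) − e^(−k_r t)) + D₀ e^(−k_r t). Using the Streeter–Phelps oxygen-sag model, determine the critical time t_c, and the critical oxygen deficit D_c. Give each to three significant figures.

t_c ≈ 2.01 d; D_c ≈ 4.60 mg/L

With k_r/k_1 = 2.437 and 1 − D₀(k_r−k_1)/(k_1 L₀) = 0.8950,
t_c = ln(2.437 × 0.8950) / (0.658 − 0.270) = ln(2.181) / 0.3880 = 0.7799/0.3880 = 2.010 d.
L(t_c) = L₀ e^(−k_1 t_c) = 19.3 × 0.5812 = 11.22 mg/L, and at the critical point k_r D_c = k_1 L, so D_c = (0.270/0.658) × 11.22 = 4.603 mg/L.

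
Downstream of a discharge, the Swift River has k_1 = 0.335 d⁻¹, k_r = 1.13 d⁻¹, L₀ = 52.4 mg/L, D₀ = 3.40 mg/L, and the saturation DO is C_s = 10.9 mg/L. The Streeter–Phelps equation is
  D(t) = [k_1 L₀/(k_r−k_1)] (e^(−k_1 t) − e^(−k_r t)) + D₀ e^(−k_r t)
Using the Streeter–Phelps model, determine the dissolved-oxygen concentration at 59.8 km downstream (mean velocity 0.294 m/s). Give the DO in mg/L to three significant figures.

DO ≈ 2.17 mg/L

Travel time t = x/v = 59.8 km / (0.294 m/s) = 59800 m / 0.294 m/s = 203400 s = 2.354 d.
k_1 L₀/(k_r−k_1) = 0.335×52.4/(1.13−0.335) = 17.55/0.7950 = 22.08 mg/L.
e^(−k_1 t) = e^(−0.335×2.354) = 0.4545; e^(−k_r t) = e^(−1.13×2.354) = 0.06993.
D = 22.08 × (0.4545 − 0.06993) + 3.40 × 0.06993 = 8.491 + 0.2378 = 8.728 mg/L.
DO = C_s − D = 10.9 − 8.728 = 2.172 mg/L.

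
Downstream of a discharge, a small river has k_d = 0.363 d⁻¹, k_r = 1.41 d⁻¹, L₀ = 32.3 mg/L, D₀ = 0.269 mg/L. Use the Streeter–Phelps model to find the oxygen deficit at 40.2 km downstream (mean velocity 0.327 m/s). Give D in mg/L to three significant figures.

D ≈ 5.21 mg/L

Travel time t = x/v = 40.2 km / (0.327 m/s) = 40200 m / 0.327 m/s = 122900 s = 1.423 d.
k_d L₀/(k_r−k_d) = 0.363×32.3/(1.41−0.363) = 11.72/1.047 = 11.20 mg/L.
e^(−k_d t) = e^(−0.363×1.423) = 0.5966; e^(−k_r t) = e^(−1.41×1.423) = 0.1345.
D = 11.20 × (0.5966 − 0.1345) + 0.269 × 0.1345 = 5.175 + 0.03618 = 5.211 mg/L.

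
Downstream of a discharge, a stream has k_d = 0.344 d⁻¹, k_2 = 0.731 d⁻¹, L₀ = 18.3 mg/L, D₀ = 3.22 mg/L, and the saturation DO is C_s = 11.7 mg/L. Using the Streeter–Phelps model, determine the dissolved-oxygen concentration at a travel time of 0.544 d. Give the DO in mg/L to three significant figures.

DO ≈ 6.98 mg/L

k_d L₀/(k_2−k_d) = 0.344×18.3/(0.731−0.344) = 6.295/0.3870 = 16.27 mg/L.
e^(−k_d t) = e^(−0.344×0.5440) = 0.8293; e^(−k_2 t) = e^(−0.731×0.5440) = 0.6719.
D = 16.27 × (0.8293 − 0.6719) + 3.22 × 0.6719 = 2.561 + 2.163 = 4.725 mg/L.
DO = C_s − D = 11.7 − 4.725 = 6.975 mg/L.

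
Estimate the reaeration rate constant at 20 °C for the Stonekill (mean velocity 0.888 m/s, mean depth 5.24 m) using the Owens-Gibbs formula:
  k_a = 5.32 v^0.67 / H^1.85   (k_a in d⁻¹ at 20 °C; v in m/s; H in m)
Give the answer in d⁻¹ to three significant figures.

k_a = 5.32 × 0.888^0.67 / 5.24^1.85 = 5.32 × 0.9235 / 21.42 = 0.2294 d⁻¹.

k_a ≈ 0.229 d⁻¹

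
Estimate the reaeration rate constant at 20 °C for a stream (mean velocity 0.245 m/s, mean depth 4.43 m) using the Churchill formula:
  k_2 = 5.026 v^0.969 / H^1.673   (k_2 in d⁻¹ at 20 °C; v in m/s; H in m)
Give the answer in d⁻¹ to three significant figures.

k_2 = 5.026 × 0.245^0.969 / 4.43^1.673 = 5.026 × 0.2559 / 12.06 = 0.1066 d⁻¹.

k_2 ≈ 0.107 d⁻¹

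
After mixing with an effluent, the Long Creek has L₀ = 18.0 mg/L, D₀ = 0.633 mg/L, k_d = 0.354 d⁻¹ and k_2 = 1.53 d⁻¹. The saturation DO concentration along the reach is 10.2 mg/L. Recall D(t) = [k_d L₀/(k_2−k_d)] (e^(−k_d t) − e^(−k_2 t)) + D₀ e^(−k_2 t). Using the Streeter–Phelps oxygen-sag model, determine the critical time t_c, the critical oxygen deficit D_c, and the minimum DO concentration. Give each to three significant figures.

t_c ≈ 1.14 d; D_c ≈ 2.78 mg/L; min DO ≈ 7.42 mg/L

At the critical point dD/dt = 0, so k_d L₀ e^(−k_d t) = k_2 D. Substituting D(t) from the Streeter–Phelps equation and solving for t gives
t_c = ln[(k_2/k_d)(1 − D₀(k_2−k_d)/(k_d L₀))] / (k_2−k_d).
Here k_2−k_d = 1.176 d⁻¹ and 1 − D₀(k_2−k_d)/(k_d L₀) = 1 − 0.633×1.176/(0.354×18.0) = 0.8832, so
t_c = ln(4.322 × 0.8832) / 1.176 = 1.339 / 1.176 = 1.139 d.
L(t_c) = L₀ e^(−k_d t_c) = 18.0 × 0.6682 = 12.03 mg/L, and at the critical point k_2 D_c = k_d L, so D_c = (0.354/1.53) × 12.03 = 2.783 mg/L.
Minimum DO = C_s − D_c = 10.2 − 2.783 = 7.417 mg/L.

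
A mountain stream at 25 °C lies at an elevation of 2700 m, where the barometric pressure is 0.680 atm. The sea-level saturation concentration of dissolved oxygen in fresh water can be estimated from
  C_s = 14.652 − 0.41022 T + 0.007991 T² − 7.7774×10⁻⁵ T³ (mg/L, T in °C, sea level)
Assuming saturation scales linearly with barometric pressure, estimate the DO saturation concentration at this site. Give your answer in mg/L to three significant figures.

At sea level: C_s = 14.652 − 0.41022×25 + 0.007991×25² − 7.7774×10⁻⁵×25³ = 8.176 mg/L.
Pressure correction: C_s' = 8.176 × 0.680 = 5.559 mg/L.

C_s ≈ 5.56 mg/L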